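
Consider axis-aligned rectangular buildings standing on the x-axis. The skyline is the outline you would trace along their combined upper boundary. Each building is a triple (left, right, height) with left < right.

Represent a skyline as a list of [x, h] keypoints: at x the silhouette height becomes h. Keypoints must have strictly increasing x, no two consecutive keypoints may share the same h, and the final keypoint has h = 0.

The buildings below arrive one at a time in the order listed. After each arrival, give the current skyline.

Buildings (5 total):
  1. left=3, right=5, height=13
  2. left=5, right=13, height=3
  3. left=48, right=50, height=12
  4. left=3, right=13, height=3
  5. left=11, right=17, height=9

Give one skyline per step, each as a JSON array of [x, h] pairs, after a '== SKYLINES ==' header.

== SKYLINES ==
[[3,13],[5,0]]
[[3,13],[5,3],[13,0]]
[[3,13],[5,3],[13,0],[48,12],[50,0]]
[[3,13],[5,3],[13,0],[48,12],[50,0]]
[[3,13],[5,3],[11,9],[17,0],[48,12],[50,0]]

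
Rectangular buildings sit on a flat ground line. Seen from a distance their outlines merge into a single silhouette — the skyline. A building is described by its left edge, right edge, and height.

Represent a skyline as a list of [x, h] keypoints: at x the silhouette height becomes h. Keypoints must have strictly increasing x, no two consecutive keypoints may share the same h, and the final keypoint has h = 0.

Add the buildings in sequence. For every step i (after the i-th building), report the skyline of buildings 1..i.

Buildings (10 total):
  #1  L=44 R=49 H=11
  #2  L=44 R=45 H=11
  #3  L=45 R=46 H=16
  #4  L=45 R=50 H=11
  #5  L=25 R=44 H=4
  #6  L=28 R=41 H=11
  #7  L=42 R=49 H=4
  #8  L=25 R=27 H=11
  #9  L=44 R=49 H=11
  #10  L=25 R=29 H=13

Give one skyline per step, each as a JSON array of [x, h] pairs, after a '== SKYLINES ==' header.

== SKYLINES ==
[[44,11],[49,0]]
[[44,11],[49,0]]
[[44,11],[45,16],[46,11],[49,0]]
[[44,11],[45,16],[46,11],[50,0]]
[[25,4],[44,11],[45,16],[46,11],[50,0]]
[[25,4],[28,11],[41,4],[44,11],[45,16],[46,11],[50,0]]
[[25,4],[28,11],[41,4],[44,11],[45,16],[46,11],[50,0]]
[[25,11],[27,4],[28,11],[41,4],[44,11],[45,16],[46,11],[50,0]]
[[25,11],[27,4],[28,11],[41,4],[44,11],[45,16],[46,11],[50,0]]
[[25,13],[29,11],[41,4],[44,11],[45,16],[46,11],[50,0]]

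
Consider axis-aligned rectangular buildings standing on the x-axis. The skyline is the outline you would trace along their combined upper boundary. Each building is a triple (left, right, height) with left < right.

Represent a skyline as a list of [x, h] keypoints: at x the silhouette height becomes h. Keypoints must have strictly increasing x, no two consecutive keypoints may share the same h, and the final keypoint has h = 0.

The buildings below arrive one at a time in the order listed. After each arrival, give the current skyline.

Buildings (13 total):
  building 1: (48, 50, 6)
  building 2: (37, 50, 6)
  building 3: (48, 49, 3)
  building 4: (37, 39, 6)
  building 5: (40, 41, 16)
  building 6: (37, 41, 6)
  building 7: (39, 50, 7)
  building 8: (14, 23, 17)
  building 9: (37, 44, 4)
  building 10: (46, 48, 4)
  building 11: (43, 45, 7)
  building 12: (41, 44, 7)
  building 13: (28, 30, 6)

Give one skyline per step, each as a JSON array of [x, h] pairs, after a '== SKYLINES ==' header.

== SKYLINES ==
[[48,6],[50,0]]
[[37,6],[50,0]]
[[37,6],[50,0]]
[[37,6],[50,0]]
[[37,6],[40,16],[41,6],[50,0]]
[[37,6],[40,16],[41,6],[50,0]]
[[37,6],[39,7],[40,16],[41,7],[50,0]]
[[14,17],[23,0],[37,6],[39,7],[40,16],[41,7],[50,0]]
[[14,17],[23,0],[37,6],[39,7],[40,16],[41,7],[50,0]]
[[14,17],[23,0],[37,6],[39,7],[40,16],[41,7],[50,0]]
[[14,17],[23,0],[37,6],[39,7],[40,16],[41,7],[50,0]]
[[14,17],[23,0],[37,6],[39,7],[40,16],[41,7],[50,0]]
[[14,17],[23,0],[28,6],[30,0],[37,6],[39,7],[40,16],[41,7],[50,0]]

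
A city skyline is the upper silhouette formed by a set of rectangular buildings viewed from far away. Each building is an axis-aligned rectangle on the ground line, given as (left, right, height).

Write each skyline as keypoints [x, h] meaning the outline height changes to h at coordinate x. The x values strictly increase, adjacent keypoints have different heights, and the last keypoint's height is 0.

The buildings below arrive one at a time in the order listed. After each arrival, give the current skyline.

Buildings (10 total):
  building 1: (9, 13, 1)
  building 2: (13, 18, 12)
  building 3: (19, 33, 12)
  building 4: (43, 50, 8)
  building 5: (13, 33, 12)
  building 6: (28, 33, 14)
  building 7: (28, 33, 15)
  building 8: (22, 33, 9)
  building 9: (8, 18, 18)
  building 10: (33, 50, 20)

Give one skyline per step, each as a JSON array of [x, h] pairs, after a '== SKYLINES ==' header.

== SKYLINES ==
[[9,1],[13,0]]
[[9,1],[13,12],[18,0]]
[[9,1],[13,12],[18,0],[19,12],[33,0]]
[[9,1],[13,12],[18,0],[19,12],[33,0],[43,8],[50,0]]
[[9,1],[13,12],[33,0],[43,8],[50,0]]
[[9,1],[13,12],[28,14],[33,0],[43,8],[50,0]]
[[9,1],[13,12],[28,15],[33,0],[43,8],[50,0]]
[[9,1],[13,12],[28,15],[33,0],[43,8],[50,0]]
[[8,18],[18,12],[28,15],[33,0],[43,8],[50,0]]
[[8,18],[18,12],[28,15],[33,20],[50,0]]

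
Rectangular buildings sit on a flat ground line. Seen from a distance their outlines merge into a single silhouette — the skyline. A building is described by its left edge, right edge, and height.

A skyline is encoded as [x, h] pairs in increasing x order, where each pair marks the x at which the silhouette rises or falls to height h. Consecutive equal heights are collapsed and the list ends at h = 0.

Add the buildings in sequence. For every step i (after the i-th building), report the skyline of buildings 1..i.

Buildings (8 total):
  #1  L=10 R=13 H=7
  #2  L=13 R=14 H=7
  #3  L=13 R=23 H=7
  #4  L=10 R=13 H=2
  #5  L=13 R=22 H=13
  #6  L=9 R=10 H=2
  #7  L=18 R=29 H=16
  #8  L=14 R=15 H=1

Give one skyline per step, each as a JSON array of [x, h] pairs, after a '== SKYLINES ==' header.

== SKYLINES ==
[[10,7],[13,0]]
[[10,7],[14,0]]
[[10,7],[23,0]]
[[10,7],[23,0]]
[[10,7],[13,13],[22,7],[23,0]]
[[9,2],[10,7],[13,13],[22,7],[23,0]]
[[9,2],[10,7],[13,13],[18,16],[29,0]]
[[9,2],[10,7],[13,13],[18,16],[29,0]]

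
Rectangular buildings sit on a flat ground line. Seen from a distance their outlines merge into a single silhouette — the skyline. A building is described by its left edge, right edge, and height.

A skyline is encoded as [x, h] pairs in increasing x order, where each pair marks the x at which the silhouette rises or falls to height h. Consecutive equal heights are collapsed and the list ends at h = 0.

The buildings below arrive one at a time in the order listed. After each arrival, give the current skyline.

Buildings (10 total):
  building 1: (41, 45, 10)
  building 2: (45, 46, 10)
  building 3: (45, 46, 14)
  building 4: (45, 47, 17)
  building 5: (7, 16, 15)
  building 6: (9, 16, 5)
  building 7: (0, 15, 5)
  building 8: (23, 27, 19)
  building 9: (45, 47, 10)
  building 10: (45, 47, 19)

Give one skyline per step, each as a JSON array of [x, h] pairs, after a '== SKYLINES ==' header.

== SKYLINES ==
[[41,10],[45,0]]
[[41,10],[46,0]]
[[41,10],[45,14],[46,0]]
[[41,10],[45,17],[47,0]]
[[7,15],[16,0],[41,10],[45,17],[47,0]]
[[7,15],[16,0],[41,10],[45,17],[47,0]]
[[0,5],[7,15],[16,0],[41,10],[45,17],[47,0]]
[[0,5],[7,15],[16,0],[23,19],[27,0],[41,10],[45,17],[47,0]]
[[0,5],[7,15],[16,0],[23,19],[27,0],[41,10],[45,17],[47,0]]
[[0,5],[7,15],[16,0],[23,19],[27,0],[41,10],[45,19],[47,0]]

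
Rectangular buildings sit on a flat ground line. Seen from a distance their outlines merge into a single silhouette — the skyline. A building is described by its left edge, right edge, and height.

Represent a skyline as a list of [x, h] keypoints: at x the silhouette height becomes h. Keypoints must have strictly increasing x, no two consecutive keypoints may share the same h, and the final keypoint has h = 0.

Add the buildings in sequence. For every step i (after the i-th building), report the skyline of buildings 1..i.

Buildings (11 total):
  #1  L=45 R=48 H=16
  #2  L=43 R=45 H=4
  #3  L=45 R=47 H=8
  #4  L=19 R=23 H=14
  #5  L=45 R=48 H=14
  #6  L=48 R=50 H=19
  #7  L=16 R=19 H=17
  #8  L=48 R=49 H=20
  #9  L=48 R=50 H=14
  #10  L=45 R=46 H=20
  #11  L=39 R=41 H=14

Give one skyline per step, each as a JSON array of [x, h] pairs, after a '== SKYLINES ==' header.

== SKYLINES ==
[[45,16],[48,0]]
[[43,4],[45,16],[48,0]]
[[43,4],[45,16],[48,0]]
[[19,14],[23,0],[43,4],[45,16],[48,0]]
[[19,14],[23,0],[43,4],[45,16],[48,0]]
[[19,14],[23,0],[43,4],[45,16],[48,19],[50,0]]
[[16,17],[19,14],[23,0],[43,4],[45,16],[48,19],[50,0]]
[[16,17],[19,14],[23,0],[43,4],[45,16],[48,20],[49,19],[50,0]]
[[16,17],[19,14],[23,0],[43,4],[45,16],[48,20],[49,19],[50,0]]
[[16,17],[19,14],[23,0],[43,4],[45,20],[46,16],[48,20],[49,19],[50,0]]
[[16,17],[19,14],[23,0],[39,14],[41,0],[43,4],[45,20],[46,16],[48,20],[49,19],[50,0]]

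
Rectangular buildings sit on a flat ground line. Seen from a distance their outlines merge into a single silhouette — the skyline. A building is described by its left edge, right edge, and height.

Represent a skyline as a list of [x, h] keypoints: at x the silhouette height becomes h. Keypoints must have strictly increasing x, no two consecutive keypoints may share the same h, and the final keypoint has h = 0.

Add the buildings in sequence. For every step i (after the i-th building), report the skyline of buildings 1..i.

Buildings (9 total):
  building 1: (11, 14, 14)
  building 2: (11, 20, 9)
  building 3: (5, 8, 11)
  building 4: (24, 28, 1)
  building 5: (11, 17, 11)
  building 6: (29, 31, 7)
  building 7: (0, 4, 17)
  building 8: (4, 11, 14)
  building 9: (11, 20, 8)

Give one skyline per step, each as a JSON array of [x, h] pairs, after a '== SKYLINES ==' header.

== SKYLINES ==
[[11,14],[14,0]]
[[11,14],[14,9],[20,0]]
[[5,11],[8,0],[11,14],[14,9],[20,0]]
[[5,11],[8,0],[11,14],[14,9],[20,0],[24,1],[28,0]]
[[5,11],[8,0],[11,14],[14,11],[17,9],[20,0],[24,1],[28,0]]
[[5,11],[8,0],[11,14],[14,11],[17,9],[20,0],[24,1],[28,0],[29,7],[31,0]]
[[0,17],[4,0],[5,11],[8,0],[11,14],[14,11],[17,9],[20,0],[24,1],[28,0],[29,7],[31,0]]
[[0,17],[4,14],[14,11],[17,9],[20,0],[24,1],[28,0],[29,7],[31,0]]
[[0,17],[4,14],[14,11],[17,9],[20,0],[24,1],[28,0],[29,7],[31,0]]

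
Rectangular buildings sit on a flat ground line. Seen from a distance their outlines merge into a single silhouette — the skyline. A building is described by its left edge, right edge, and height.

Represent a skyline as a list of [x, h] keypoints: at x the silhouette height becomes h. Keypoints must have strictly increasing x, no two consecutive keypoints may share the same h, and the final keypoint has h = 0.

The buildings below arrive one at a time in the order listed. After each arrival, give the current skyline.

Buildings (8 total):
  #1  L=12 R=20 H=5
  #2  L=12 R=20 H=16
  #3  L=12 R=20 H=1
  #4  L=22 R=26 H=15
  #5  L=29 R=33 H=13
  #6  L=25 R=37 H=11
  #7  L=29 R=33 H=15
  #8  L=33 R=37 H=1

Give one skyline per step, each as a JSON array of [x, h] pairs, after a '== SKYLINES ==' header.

== SKYLINES ==
[[12,5],[20,0]]
[[12,16],[20,0]]
[[12,16],[20,0]]
[[12,16],[20,0],[22,15],[26,0]]
[[12,16],[20,0],[22,15],[26,0],[29,13],[33,0]]
[[12,16],[20,0],[22,15],[26,11],[29,13],[33,11],[37,0]]
[[12,16],[20,0],[22,15],[26,11],[29,15],[33,11],[37,0]]
[[12,16],[20,0],[22,15],[26,11],[29,15],[33,11],[37,0]]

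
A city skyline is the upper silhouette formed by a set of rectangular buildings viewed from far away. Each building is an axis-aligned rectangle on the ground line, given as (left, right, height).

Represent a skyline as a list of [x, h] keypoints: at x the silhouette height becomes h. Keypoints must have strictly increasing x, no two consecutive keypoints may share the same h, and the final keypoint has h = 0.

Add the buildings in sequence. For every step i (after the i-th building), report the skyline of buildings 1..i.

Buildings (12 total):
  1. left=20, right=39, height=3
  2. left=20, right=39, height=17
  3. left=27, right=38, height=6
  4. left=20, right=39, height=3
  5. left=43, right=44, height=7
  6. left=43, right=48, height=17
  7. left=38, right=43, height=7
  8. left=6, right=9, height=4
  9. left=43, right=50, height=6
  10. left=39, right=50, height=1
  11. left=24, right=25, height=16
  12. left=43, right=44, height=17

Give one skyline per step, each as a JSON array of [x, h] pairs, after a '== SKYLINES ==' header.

== SKYLINES ==
[[20,3],[39,0]]
[[20,17],[39,0]]
[[20,17],[39,0]]
[[20,17],[39,0]]
[[20,17],[39,0],[43,7],[44,0]]
[[20,17],[39,0],[43,17],[48,0]]
[[20,17],[39,7],[43,17],[48,0]]
[[6,4],[9,0],[20,17],[39,7],[43,17],[48,0]]
[[6,4],[9,0],[20,17],[39,7],[43,17],[48,6],[50,0]]
[[6,4],[9,0],[20,17],[39,7],[43,17],[48,6],[50,0]]
[[6,4],[9,0],[20,17],[39,7],[43,17],[48,6],[50,0]]
[[6,4],[9,0],[20,17],[39,7],[43,17],[48,6],[50,0]]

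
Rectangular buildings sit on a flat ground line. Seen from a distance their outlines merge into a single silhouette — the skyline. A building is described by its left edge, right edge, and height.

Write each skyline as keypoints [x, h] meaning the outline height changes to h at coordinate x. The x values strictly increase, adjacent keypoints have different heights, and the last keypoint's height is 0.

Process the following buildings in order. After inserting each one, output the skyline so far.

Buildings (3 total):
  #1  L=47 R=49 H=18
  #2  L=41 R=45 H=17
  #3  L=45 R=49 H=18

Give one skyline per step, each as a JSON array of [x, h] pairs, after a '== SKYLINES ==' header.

== SKYLINES ==
[[47,18],[49,0]]
[[41,17],[45,0],[47,18],[49,0]]
[[41,17],[45,18],[49,0]]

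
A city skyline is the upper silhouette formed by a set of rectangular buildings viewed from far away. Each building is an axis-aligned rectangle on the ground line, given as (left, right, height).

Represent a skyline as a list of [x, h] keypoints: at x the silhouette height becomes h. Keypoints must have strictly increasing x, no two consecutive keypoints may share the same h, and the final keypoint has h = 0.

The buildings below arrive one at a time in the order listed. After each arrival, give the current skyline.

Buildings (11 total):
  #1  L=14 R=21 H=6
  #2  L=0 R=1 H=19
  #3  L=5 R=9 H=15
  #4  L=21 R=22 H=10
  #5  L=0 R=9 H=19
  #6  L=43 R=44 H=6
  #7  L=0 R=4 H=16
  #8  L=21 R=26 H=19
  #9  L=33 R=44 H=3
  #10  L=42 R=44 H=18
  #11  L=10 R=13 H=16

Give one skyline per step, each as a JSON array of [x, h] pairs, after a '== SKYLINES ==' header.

== SKYLINES ==
[[14,6],[21,0]]
[[0,19],[1,0],[14,6],[21,0]]
[[0,19],[1,0],[5,15],[9,0],[14,6],[21,0]]
[[0,19],[1,0],[5,15],[9,0],[14,6],[21,10],[22,0]]
[[0,19],[9,0],[14,6],[21,10],[22,0]]
[[0,19],[9,0],[14,6],[21,10],[22,0],[43,6],[44,0]]
[[0,19],[9,0],[14,6],[21,10],[22,0],[43,6],[44,0]]
[[0,19],[9,0],[14,6],[21,19],[26,0],[43,6],[44,0]]
[[0,19],[9,0],[14,6],[21,19],[26,0],[33,3],[43,6],[44,0]]
[[0,19],[9,0],[14,6],[21,19],[26,0],[33,3],[42,18],[44,0]]
[[0,19],[9,0],[10,16],[13,0],[14,6],[21,19],[26,0],[33,3],[42,18],[44,0]]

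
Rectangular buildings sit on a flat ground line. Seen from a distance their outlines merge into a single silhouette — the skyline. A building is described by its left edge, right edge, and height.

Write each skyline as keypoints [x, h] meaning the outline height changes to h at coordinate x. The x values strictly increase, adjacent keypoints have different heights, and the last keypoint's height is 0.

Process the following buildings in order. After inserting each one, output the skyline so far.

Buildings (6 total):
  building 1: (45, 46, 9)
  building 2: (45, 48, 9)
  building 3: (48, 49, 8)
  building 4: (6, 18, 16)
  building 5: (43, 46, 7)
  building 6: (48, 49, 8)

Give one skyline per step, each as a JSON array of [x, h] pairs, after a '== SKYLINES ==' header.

== SKYLINES ==
[[45,9],[46,0]]
[[45,9],[48,0]]
[[45,9],[48,8],[49,0]]
[[6,16],[18,0],[45,9],[48,8],[49,0]]
[[6,16],[18,0],[43,7],[45,9],[48,8],[49,0]]
[[6,16],[18,0],[43,7],[45,9],[48,8],[49,0]]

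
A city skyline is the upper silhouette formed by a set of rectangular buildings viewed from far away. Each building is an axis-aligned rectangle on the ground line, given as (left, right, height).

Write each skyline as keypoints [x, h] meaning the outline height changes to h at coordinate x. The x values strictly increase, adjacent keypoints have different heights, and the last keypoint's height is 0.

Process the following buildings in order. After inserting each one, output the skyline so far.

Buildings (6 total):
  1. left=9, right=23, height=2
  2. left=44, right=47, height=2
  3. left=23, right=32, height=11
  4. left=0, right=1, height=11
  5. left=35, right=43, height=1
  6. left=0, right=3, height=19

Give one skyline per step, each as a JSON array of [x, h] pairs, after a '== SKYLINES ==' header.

== SKYLINES ==
[[9,2],[23,0]]
[[9,2],[23,0],[44,2],[47,0]]
[[9,2],[23,11],[32,0],[44,2],[47,0]]
[[0,11],[1,0],[9,2],[23,11],[32,0],[44,2],[47,0]]
[[0,11],[1,0],[9,2],[23,11],[32,0],[35,1],[43,0],[44,2],[47,0]]
[[0,19],[3,0],[9,2],[23,11],[32,0],[35,1],[43,0],[44,2],[47,0]]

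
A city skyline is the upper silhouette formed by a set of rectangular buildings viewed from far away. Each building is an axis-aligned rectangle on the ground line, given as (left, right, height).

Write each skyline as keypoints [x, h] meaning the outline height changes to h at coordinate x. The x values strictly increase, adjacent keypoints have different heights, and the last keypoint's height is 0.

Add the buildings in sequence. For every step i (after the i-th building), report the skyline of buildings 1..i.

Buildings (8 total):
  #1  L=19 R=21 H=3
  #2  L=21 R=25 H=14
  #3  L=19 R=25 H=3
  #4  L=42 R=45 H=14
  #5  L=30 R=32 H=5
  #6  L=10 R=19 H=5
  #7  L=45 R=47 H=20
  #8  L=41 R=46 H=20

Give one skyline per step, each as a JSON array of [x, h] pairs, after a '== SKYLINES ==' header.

== SKYLINES ==
[[19,3],[21,0]]
[[19,3],[21,14],[25,0]]
[[19,3],[21,14],[25,0]]
[[19,3],[21,14],[25,0],[42,14],[45,0]]
[[19,3],[21,14],[25,0],[30,5],[32,0],[42,14],[45,0]]
[[10,5],[19,3],[21,14],[25,0],[30,5],[32,0],[42,14],[45,0]]
[[10,5],[19,3],[21,14],[25,0],[30,5],[32,0],[42,14],[45,20],[47,0]]
[[10,5],[19,3],[21,14],[25,0],[30,5],[32,0],[41,20],[47,0]]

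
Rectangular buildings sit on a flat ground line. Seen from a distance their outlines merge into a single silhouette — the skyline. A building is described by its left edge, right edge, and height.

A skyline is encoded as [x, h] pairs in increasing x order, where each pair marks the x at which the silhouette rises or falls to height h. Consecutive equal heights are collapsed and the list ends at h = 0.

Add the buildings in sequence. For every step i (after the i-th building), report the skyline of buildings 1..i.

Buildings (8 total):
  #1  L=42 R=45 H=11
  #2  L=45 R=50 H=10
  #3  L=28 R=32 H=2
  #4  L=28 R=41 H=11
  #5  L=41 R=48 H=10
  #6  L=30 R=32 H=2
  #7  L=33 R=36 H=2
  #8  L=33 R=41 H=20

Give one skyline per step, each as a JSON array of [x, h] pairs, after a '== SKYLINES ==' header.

== SKYLINES ==
[[42,11],[45,0]]
[[42,11],[45,10],[50,0]]
[[28,2],[32,0],[42,11],[45,10],[50,0]]
[[28,11],[41,0],[42,11],[45,10],[50,0]]
[[28,11],[41,10],[42,11],[45,10],[50,0]]
[[28,11],[41,10],[42,11],[45,10],[50,0]]
[[28,11],[41,10],[42,11],[45,10],[50,0]]
[[28,11],[33,20],[41,10],[42,11],[45,10],[50,0]]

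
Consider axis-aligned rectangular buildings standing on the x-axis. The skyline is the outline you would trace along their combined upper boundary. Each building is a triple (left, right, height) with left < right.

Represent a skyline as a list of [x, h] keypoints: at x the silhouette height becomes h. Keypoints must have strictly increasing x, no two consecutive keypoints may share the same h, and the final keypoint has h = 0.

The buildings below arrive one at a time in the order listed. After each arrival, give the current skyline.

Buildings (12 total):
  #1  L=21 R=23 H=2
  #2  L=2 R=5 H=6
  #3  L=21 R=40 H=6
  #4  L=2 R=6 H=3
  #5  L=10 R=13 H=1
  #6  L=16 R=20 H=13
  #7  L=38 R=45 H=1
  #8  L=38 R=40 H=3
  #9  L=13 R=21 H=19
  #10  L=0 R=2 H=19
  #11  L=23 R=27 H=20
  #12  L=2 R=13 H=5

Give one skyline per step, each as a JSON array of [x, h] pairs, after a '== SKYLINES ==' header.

== SKYLINES ==
[[21,2],[23,0]]
[[2,6],[5,0],[21,2],[23,0]]
[[2,6],[5,0],[21,6],[40,0]]
[[2,6],[5,3],[6,0],[21,6],[40,0]]
[[2,6],[5,3],[6,0],[10,1],[13,0],[21,6],[40,0]]
[[2,6],[5,3],[6,0],[10,1],[13,0],[16,13],[20,0],[21,6],[40,0]]
[[2,6],[5,3],[6,0],[10,1],[13,0],[16,13],[20,0],[21,6],[40,1],[45,0]]
[[2,6],[5,3],[6,0],[10,1],[13,0],[16,13],[20,0],[21,6],[40,1],[45,0]]
[[2,6],[5,3],[6,0],[10,1],[13,19],[21,6],[40,1],[45,0]]
[[0,19],[2,6],[5,3],[6,0],[10,1],[13,19],[21,6],[40,1],[45,0]]
[[0,19],[2,6],[5,3],[6,0],[10,1],[13,19],[21,6],[23,20],[27,6],[40,1],[45,0]]
[[0,19],[2,6],[5,5],[13,19],[21,6],[23,20],[27,6],[40,1],[45,0]]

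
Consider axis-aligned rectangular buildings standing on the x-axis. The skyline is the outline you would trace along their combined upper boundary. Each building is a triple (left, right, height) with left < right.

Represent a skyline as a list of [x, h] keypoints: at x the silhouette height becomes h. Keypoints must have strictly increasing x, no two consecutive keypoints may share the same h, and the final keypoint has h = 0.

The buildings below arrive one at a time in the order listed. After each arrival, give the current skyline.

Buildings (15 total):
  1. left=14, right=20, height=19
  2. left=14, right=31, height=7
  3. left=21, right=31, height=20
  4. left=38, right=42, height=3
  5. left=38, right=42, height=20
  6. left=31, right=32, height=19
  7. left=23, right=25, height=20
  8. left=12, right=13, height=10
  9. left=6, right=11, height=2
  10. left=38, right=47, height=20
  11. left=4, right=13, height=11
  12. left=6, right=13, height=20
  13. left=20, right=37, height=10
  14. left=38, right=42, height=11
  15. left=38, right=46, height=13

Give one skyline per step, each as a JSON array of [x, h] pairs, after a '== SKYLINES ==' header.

== SKYLINES ==
[[14,19],[20,0]]
[[14,19],[20,7],[31,0]]
[[14,19],[20,7],[21,20],[31,0]]
[[14,19],[20,7],[21,20],[31,0],[38,3],[42,0]]
[[14,19],[20,7],[21,20],[31,0],[38,20],[42,0]]
[[14,19],[20,7],[21,20],[31,19],[32,0],[38,20],[42,0]]
[[14,19],[20,7],[21,20],[31,19],[32,0],[38,20],[42,0]]
[[12,10],[13,0],[14,19],[20,7],[21,20],[31,19],[32,0],[38,20],[42,0]]
[[6,2],[11,0],[12,10],[13,0],[14,19],[20,7],[21,20],[31,19],[32,0],[38,20],[42,0]]
[[6,2],[11,0],[12,10],[13,0],[14,19],[20,7],[21,20],[31,19],[32,0],[38,20],[47,0]]
[[4,11],[13,0],[14,19],[20,7],[21,20],[31,19],[32,0],[38,20],[47,0]]
[[4,11],[6,20],[13,0],[14,19],[20,7],[21,20],[31,19],[32,0],[38,20],[47,0]]
[[4,11],[6,20],[13,0],[14,19],[20,10],[21,20],[31,19],[32,10],[37,0],[38,20],[47,0]]
[[4,11],[6,20],[13,0],[14,19],[20,10],[21,20],[31,19],[32,10],[37,0],[38,20],[47,0]]
[[4,11],[6,20],[13,0],[14,19],[20,10],[21,20],[31,19],[32,10],[37,0],[38,20],[47,0]]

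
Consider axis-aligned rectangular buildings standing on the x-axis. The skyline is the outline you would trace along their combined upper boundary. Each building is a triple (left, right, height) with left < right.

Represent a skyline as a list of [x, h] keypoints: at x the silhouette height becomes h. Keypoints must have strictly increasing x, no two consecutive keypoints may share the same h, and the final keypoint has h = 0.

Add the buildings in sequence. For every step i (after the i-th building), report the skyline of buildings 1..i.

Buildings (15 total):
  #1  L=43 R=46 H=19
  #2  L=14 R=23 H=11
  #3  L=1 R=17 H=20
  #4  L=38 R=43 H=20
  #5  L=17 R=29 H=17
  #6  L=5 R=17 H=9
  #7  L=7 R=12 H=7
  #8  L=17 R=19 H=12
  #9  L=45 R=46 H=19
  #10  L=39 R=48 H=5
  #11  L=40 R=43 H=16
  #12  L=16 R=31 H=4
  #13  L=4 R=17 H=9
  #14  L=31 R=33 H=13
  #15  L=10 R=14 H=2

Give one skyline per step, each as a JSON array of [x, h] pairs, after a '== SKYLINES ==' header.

== SKYLINES ==
[[43,19],[46,0]]
[[14,11],[23,0],[43,19],[46,0]]
[[1,20],[17,11],[23,0],[43,19],[46,0]]
[[1,20],[17,11],[23,0],[38,20],[43,19],[46,0]]
[[1,20],[17,17],[29,0],[38,20],[43,19],[46,0]]
[[1,20],[17,17],[29,0],[38,20],[43,19],[46,0]]
[[1,20],[17,17],[29,0],[38,20],[43,19],[46,0]]
[[1,20],[17,17],[29,0],[38,20],[43,19],[46,0]]
[[1,20],[17,17],[29,0],[38,20],[43,19],[46,0]]
[[1,20],[17,17],[29,0],[38,20],[43,19],[46,5],[48,0]]
[[1,20],[17,17],[29,0],[38,20],[43,19],[46,5],[48,0]]
[[1,20],[17,17],[29,4],[31,0],[38,20],[43,19],[46,5],[48,0]]
[[1,20],[17,17],[29,4],[31,0],[38,20],[43,19],[46,5],[48,0]]
[[1,20],[17,17],[29,4],[31,13],[33,0],[38,20],[43,19],[46,5],[48,0]]
[[1,20],[17,17],[29,4],[31,13],[33,0],[38,20],[43,19],[46,5],[48,0]]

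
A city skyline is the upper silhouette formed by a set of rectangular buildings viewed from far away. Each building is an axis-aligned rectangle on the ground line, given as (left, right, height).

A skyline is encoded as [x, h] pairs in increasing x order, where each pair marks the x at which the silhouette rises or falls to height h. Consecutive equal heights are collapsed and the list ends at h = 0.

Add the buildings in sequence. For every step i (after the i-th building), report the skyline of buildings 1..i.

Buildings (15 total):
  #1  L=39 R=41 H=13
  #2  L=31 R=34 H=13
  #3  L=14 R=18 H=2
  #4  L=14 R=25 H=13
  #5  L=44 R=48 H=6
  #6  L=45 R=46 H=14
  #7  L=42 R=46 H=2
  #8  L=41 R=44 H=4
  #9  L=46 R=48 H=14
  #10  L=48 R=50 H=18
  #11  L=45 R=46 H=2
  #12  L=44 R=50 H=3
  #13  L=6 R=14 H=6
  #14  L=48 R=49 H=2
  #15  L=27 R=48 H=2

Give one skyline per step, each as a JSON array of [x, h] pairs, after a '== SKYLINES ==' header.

== SKYLINES ==
[[39,13],[41,0]]
[[31,13],[34,0],[39,13],[41,0]]
[[14,2],[18,0],[31,13],[34,0],[39,13],[41,0]]
[[14,13],[25,0],[31,13],[34,0],[39,13],[41,0]]
[[14,13],[25,0],[31,13],[34,0],[39,13],[41,0],[44,6],[48,0]]
[[14,13],[25,0],[31,13],[34,0],[39,13],[41,0],[44,6],[45,14],[46,6],[48,0]]
[[14,13],[25,0],[31,13],[34,0],[39,13],[41,0],[42,2],[44,6],[45,14],[46,6],[48,0]]
[[14,13],[25,0],[31,13],[34,0],[39,13],[41,4],[44,6],[45,14],[46,6],[48,0]]
[[14,13],[25,0],[31,13],[34,0],[39,13],[41,4],[44,6],[45,14],[48,0]]
[[14,13],[25,0],[31,13],[34,0],[39,13],[41,4],[44,6],[45,14],[48,18],[50,0]]
[[14,13],[25,0],[31,13],[34,0],[39,13],[41,4],[44,6],[45,14],[48,18],[50,0]]
[[14,13],[25,0],[31,13],[34,0],[39,13],[41,4],[44,6],[45,14],[48,18],[50,0]]
[[6,6],[14,13],[25,0],[31,13],[34,0],[39,13],[41,4],[44,6],[45,14],[48,18],[50,0]]
[[6,6],[14,13],[25,0],[31,13],[34,0],[39,13],[41,4],[44,6],[45,14],[48,18],[50,0]]
[[6,6],[14,13],[25,0],[27,2],[31,13],[34,2],[39,13],[41,4],[44,6],[45,14],[48,18],[50,0]]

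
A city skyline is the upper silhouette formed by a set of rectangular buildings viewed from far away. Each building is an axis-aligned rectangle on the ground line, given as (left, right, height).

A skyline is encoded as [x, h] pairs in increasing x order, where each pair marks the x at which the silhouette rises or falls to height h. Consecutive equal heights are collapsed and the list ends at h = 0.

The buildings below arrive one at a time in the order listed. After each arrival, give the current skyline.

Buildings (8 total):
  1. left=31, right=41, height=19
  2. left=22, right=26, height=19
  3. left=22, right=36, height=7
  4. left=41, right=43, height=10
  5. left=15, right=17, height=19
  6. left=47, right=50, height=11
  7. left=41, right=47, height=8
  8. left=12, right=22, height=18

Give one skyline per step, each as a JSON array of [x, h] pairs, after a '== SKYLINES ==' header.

== SKYLINES ==
[[31,19],[41,0]]
[[22,19],[26,0],[31,19],[41,0]]
[[22,19],[26,7],[31,19],[41,0]]
[[22,19],[26,7],[31,19],[41,10],[43,0]]
[[15,19],[17,0],[22,19],[26,7],[31,19],[41,10],[43,0]]
[[15,19],[17,0],[22,19],[26,7],[31,19],[41,10],[43,0],[47,11],[50,0]]
[[15,19],[17,0],[22,19],[26,7],[31,19],[41,10],[43,8],[47,11],[50,0]]
[[12,18],[15,19],[17,18],[22,19],[26,7],[31,19],[41,10],[43,8],[47,11],[50,0]]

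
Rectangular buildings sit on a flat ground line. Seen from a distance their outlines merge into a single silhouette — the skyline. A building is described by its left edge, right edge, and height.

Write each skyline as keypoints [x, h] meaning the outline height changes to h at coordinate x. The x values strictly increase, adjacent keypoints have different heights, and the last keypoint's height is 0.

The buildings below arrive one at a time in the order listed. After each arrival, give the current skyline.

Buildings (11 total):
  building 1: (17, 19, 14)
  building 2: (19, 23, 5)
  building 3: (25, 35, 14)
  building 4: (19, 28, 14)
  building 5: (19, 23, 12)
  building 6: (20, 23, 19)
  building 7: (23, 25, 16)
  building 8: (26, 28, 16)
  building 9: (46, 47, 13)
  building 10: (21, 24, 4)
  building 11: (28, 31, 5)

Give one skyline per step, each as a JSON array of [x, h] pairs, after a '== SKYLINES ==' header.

== SKYLINES ==
[[17,14],[19,0]]
[[17,14],[19,5],[23,0]]
[[17,14],[19,5],[23,0],[25,14],[35,0]]
[[17,14],[35,0]]
[[17,14],[35,0]]
[[17,14],[20,19],[23,14],[35,0]]
[[17,14],[20,19],[23,16],[25,14],[35,0]]
[[17,14],[20,19],[23,16],[25,14],[26,16],[28,14],[35,0]]
[[17,14],[20,19],[23,16],[25,14],[26,16],[28,14],[35,0],[46,13],[47,0]]
[[17,14],[20,19],[23,16],[25,14],[26,16],[28,14],[35,0],[46,13],[47,0]]
[[17,14],[20,19],[23,16],[25,14],[26,16],[28,14],[35,0],[46,13],[47,0]]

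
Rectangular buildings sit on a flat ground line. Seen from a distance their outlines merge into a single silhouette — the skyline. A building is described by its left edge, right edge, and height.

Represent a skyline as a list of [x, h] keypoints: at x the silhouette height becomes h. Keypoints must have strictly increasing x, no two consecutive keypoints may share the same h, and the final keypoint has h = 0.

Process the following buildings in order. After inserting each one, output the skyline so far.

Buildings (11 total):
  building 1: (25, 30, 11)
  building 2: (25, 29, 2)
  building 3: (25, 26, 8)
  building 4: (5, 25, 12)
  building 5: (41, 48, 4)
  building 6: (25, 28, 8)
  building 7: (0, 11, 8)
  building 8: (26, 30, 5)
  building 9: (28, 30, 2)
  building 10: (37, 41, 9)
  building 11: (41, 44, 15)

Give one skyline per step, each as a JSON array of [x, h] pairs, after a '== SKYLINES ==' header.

== SKYLINES ==
[[25,11],[30,0]]
[[25,11],[30,0]]
[[25,11],[30,0]]
[[5,12],[25,11],[30,0]]
[[5,12],[25,11],[30,0],[41,4],[48,0]]
[[5,12],[25,11],[30,0],[41,4],[48,0]]
[[0,8],[5,12],[25,11],[30,0],[41,4],[48,0]]
[[0,8],[5,12],[25,11],[30,0],[41,4],[48,0]]
[[0,8],[5,12],[25,11],[30,0],[41,4],[48,0]]
[[0,8],[5,12],[25,11],[30,0],[37,9],[41,4],[48,0]]
[[0,8],[5,12],[25,11],[30,0],[37,9],[41,15],[44,4],[48,0]]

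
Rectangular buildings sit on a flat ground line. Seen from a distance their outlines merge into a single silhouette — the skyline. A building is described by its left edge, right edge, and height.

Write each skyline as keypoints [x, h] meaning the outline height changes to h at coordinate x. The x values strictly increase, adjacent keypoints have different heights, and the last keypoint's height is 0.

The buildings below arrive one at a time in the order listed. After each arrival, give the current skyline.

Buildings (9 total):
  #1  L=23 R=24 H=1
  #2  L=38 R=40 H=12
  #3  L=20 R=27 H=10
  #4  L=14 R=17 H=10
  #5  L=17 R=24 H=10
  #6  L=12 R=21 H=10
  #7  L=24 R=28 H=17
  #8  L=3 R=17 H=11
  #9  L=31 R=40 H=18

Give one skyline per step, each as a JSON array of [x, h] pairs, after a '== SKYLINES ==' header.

== SKYLINES ==
[[23,1],[24,0]]
[[23,1],[24,0],[38,12],[40,0]]
[[20,10],[27,0],[38,12],[40,0]]
[[14,10],[17,0],[20,10],[27,0],[38,12],[40,0]]
[[14,10],[27,0],[38,12],[40,0]]
[[12,10],[27,0],[38,12],[40,0]]
[[12,10],[24,17],[28,0],[38,12],[40,0]]
[[3,11],[17,10],[24,17],[28,0],[38,12],[40,0]]
[[3,11],[17,10],[24,17],[28,0],[31,18],[40,0]]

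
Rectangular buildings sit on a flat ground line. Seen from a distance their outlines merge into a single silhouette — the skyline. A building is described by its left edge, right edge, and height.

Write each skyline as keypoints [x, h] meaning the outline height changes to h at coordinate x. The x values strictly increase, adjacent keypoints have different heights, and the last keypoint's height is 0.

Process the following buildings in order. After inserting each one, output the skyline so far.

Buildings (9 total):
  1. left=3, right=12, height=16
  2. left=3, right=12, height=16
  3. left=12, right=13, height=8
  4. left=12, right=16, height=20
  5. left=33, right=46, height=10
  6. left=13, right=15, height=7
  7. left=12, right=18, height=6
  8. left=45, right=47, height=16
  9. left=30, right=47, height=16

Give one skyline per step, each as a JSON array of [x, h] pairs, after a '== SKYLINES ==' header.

== SKYLINES ==
[[3,16],[12,0]]
[[3,16],[12,0]]
[[3,16],[12,8],[13,0]]
[[3,16],[12,20],[16,0]]
[[3,16],[12,20],[16,0],[33,10],[46,0]]
[[3,16],[12,20],[16,0],[33,10],[46,0]]
[[3,16],[12,20],[16,6],[18,0],[33,10],[46,0]]
[[3,16],[12,20],[16,6],[18,0],[33,10],[45,16],[47,0]]
[[3,16],[12,20],[16,6],[18,0],[30,16],[47,0]]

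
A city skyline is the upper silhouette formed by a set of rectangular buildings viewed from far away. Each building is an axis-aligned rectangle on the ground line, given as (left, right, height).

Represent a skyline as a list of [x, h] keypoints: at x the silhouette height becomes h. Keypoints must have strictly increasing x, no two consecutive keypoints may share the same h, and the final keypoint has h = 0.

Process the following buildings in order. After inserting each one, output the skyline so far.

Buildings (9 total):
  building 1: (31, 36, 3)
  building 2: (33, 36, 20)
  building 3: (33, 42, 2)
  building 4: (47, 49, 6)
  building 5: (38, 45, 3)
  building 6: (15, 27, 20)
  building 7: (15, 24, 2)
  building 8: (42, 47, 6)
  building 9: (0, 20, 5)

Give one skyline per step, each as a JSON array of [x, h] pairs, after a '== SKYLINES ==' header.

== SKYLINES ==
[[31,3],[36,0]]
[[31,3],[33,20],[36,0]]
[[31,3],[33,20],[36,2],[42,0]]
[[31,3],[33,20],[36,2],[42,0],[47,6],[49,0]]
[[31,3],[33,20],[36,2],[38,3],[45,0],[47,6],[49,0]]
[[15,20],[27,0],[31,3],[33,20],[36,2],[38,3],[45,0],[47,6],[49,0]]
[[15,20],[27,0],[31,3],[33,20],[36,2],[38,3],[45,0],[47,6],[49,0]]
[[15,20],[27,0],[31,3],[33,20],[36,2],[38,3],[42,6],[49,0]]
[[0,5],[15,20],[27,0],[31,3],[33,20],[36,2],[38,3],[42,6],[49,0]]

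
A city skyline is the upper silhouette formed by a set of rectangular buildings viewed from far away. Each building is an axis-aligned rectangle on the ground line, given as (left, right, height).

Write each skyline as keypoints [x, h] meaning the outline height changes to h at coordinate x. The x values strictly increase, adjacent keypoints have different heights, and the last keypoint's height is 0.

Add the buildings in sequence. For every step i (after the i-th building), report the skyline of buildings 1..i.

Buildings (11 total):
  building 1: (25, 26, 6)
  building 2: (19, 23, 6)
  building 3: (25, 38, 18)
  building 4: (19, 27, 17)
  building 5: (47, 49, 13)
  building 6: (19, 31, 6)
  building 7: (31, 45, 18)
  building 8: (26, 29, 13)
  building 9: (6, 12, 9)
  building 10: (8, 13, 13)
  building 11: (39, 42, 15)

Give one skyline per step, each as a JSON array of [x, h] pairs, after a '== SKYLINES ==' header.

== SKYLINES ==
[[25,6],[26,0]]
[[19,6],[23,0],[25,6],[26,0]]
[[19,6],[23,0],[25,18],[38,0]]
[[19,17],[25,18],[38,0]]
[[19,17],[25,18],[38,0],[47,13],[49,0]]
[[19,17],[25,18],[38,0],[47,13],[49,0]]
[[19,17],[25,18],[45,0],[47,13],[49,0]]
[[19,17],[25,18],[45,0],[47,13],[49,0]]
[[6,9],[12,0],[19,17],[25,18],[45,0],[47,13],[49,0]]
[[6,9],[8,13],[13,0],[19,17],[25,18],[45,0],[47,13],[49,0]]
[[6,9],[8,13],[13,0],[19,17],[25,18],[45,0],[47,13],[49,0]]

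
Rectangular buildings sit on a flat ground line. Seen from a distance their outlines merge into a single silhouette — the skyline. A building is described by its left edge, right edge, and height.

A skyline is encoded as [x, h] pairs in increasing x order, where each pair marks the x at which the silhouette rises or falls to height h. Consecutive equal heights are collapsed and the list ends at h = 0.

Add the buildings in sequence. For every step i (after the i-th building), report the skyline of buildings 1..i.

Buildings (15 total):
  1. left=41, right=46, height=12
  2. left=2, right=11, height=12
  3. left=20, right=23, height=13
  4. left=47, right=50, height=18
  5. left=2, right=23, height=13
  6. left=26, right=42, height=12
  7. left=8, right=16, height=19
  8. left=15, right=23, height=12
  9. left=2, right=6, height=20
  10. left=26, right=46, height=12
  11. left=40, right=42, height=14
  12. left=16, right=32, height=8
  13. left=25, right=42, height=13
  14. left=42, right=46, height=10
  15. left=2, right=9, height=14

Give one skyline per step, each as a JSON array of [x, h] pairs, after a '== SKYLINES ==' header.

== SKYLINES ==
[[41,12],[46,0]]
[[2,12],[11,0],[41,12],[46,0]]
[[2,12],[11,0],[20,13],[23,0],[41,12],[46,0]]
[[2,12],[11,0],[20,13],[23,0],[41,12],[46,0],[47,18],[50,0]]
[[2,13],[23,0],[41,12],[46,0],[47,18],[50,0]]
[[2,13],[23,0],[26,12],[46,0],[47,18],[50,0]]
[[2,13],[8,19],[16,13],[23,0],[26,12],[46,0],[47,18],[50,0]]
[[2,13],[8,19],[16,13],[23,0],[26,12],[46,0],[47,18],[50,0]]
[[2,20],[6,13],[8,19],[16,13],[23,0],[26,12],[46,0],[47,18],[50,0]]
[[2,20],[6,13],[8,19],[16,13],[23,0],[26,12],[46,0],[47,18],[50,0]]
[[2,20],[6,13],[8,19],[16,13],[23,0],[26,12],[40,14],[42,12],[46,0],[47,18],[50,0]]
[[2,20],[6,13],[8,19],[16,13],[23,8],[26,12],[40,14],[42,12],[46,0],[47,18],[50,0]]
[[2,20],[6,13],[8,19],[16,13],[23,8],[25,13],[40,14],[42,12],[46,0],[47,18],[50,0]]
[[2,20],[6,13],[8,19],[16,13],[23,8],[25,13],[40,14],[42,12],[46,0],[47,18],[50,0]]
[[2,20],[6,14],[8,19],[16,13],[23,8],[25,13],[40,14],[42,12],[46,0],[47,18],[50,0]]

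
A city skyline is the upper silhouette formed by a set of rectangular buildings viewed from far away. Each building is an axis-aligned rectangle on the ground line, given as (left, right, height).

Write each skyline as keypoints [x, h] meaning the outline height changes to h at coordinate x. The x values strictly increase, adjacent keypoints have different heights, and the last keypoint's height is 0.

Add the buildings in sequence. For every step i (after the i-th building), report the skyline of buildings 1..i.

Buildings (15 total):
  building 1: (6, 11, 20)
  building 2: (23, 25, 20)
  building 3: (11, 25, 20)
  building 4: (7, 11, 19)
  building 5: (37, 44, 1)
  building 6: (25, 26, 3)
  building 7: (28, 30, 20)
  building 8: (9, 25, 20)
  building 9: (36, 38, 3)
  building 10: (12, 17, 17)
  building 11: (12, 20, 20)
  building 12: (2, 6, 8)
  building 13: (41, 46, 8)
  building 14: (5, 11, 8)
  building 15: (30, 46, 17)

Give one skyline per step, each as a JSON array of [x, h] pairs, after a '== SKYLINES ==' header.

== SKYLINES ==
[[6,20],[11,0]]
[[6,20],[11,0],[23,20],[25,0]]
[[6,20],[25,0]]
[[6,20],[25,0]]
[[6,20],[25,0],[37,1],[44,0]]
[[6,20],[25,3],[26,0],[37,1],[44,0]]
[[6,20],[25,3],[26,0],[28,20],[30,0],[37,1],[44,0]]
[[6,20],[25,3],[26,0],[28,20],[30,0],[37,1],[44,0]]
[[6,20],[25,3],[26,0],[28,20],[30,0],[36,3],[38,1],[44,0]]
[[6,20],[25,3],[26,0],[28,20],[30,0],[36,3],[38,1],[44,0]]
[[6,20],[25,3],[26,0],[28,20],[30,0],[36,3],[38,1],[44,0]]
[[2,8],[6,20],[25,3],[26,0],[28,20],[30,0],[36,3],[38,1],[44,0]]
[[2,8],[6,20],[25,3],[26,0],[28,20],[30,0],[36,3],[38,1],[41,8],[46,0]]
[[2,8],[6,20],[25,3],[26,0],[28,20],[30,0],[36,3],[38,1],[41,8],[46,0]]
[[2,8],[6,20],[25,3],[26,0],[28,20],[30,17],[46,0]]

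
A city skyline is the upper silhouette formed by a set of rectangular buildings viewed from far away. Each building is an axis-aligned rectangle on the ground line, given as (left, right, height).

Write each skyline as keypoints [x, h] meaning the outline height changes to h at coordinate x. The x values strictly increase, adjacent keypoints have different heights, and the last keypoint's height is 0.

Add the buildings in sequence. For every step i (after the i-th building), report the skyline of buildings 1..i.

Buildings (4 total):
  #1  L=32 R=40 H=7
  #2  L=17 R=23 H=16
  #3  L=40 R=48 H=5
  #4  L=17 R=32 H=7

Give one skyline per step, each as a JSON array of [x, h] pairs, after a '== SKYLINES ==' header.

== SKYLINES ==
[[32,7],[40,0]]
[[17,16],[23,0],[32,7],[40,0]]
[[17,16],[23,0],[32,7],[40,5],[48,0]]
[[17,16],[23,7],[40,5],[48,0]]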